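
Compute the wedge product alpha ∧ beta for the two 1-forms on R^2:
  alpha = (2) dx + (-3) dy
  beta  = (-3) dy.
alpha ∧ beta = (-6) dx ∧ dy

Distribute the wedge, using dx_i ∧ dx_j = -dx_j ∧ dx_i and dx_i ∧ dx_i = 0. For each pair (i, j) with i < j, the coefficient of dx_i ∧ dx_j in alpha ∧ beta is (alpha_i * beta_j - alpha_j * beta_i). Collecting: alpha ∧ beta = (-6) dx ∧ dy.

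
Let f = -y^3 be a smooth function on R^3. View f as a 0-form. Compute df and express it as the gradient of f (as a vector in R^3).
df = (0) dx + (-3*y^2) dy + (0) dz; grad f = (0, -3*y^2, 0)

For a 0-form f, d f = (∂f/∂x) dx + (∂f/∂y) dy + (∂f/∂z) dz. The components of the vector representation are exactly the entries of grad f in Cartesian coordinates:
  ∂f/∂x = 0
  ∂f/∂y = -3*y^2
  ∂f/∂z = 0.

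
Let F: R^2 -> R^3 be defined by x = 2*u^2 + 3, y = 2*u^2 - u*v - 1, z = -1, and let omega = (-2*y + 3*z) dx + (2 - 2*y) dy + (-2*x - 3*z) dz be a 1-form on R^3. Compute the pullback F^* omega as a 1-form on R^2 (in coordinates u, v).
F^* omega = (-32*u^3 + 20*u^2*v - 2*u*v^2 + 12*u - 4*v) du + (2*u*(2*u^2 - u*v - 2)) dv

Using F^*(f dg) = (f ∘ F) d(g ∘ F), substitute each coordinate x_i by F_i(u, v) in f_i, and replace dx_i by d F_i = (∂F_i/∂u) du + (∂F_i/∂v) dv.
  For the x component: f_1(F) = -4*u^2 + 2*u*v - 1; d F_1 = (4*u) du + (0) dv
  For the y component: f_2(F) = -4*u^2 + 2*u*v + 4; d F_2 = (4*u - v) du + (-u) dv
  For the z component: f_3(F) = -4*u^2 - 3; d F_3 = (0) du + (0) dv
Combining and collecting du, dv coefficients:
  coeff of du: -32*u^3 + 20*u^2*v - 2*u*v^2 + 12*u - 4*v
  coeff of dv: 2*u*(2*u^2 - u*v - 2)
F^* omega = (-32*u^3 + 20*u^2*v - 2*u*v^2 + 12*u - 4*v) du + (2*u*(2*u^2 - u*v - 2)) dv.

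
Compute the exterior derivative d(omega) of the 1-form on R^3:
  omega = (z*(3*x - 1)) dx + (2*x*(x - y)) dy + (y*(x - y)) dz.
d(omega) = (4*x - 2*y) dx ∧ dy + (-3*x + y + 1) dx ∧ dz + (x - 2*y) dy ∧ dz

For a 1-form omega = sum_i f_i dx_i, the exterior derivative is
  d(omega) = sum_{i < j} (∂f_j/∂x_i - ∂f_i/∂x_j) dx_i ∧ dx_j.
  coefficient of dx ∧ dy: ∂f_2/∂x - ∂f_1/∂y = ∂(2*x*(x - y))/∂x - ∂(z*(3*x - 1))/∂y = 4*x - 2*y
  coefficient of dx ∧ dz: ∂f_3/∂x - ∂f_1/∂z = ∂(y*(x - y))/∂x - ∂(z*(3*x - 1))/∂z = -3*x + y + 1
  coefficient of dy ∧ dz: ∂f_3/∂y - ∂f_2/∂z = ∂(y*(x - y))/∂y - ∂(2*x*(x - y))/∂z = x - 2*y
Assembling: d(omega) = (4*x - 2*y) dx ∧ dy + (-3*x + y + 1) dx ∧ dz + (x - 2*y) dy ∧ dz.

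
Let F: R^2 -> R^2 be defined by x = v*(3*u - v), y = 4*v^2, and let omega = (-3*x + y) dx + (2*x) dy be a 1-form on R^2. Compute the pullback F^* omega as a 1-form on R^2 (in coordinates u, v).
F^* omega = (v^2*(-27*u + 21*v)) du + (3*v*(-9*u^2 + 29*u*v - 10*v^2)) dv

Using F^*(f dg) = (f ∘ F) d(g ∘ F), substitute each coordinate x_i by F_i(u, v) in f_i, and replace dx_i by d F_i = (∂F_i/∂u) du + (∂F_i/∂v) dv.
  For the x component: f_1(F) = v*(-9*u + 7*v); d F_1 = (3*v) du + (3*u - 2*v) dv
  For the y component: f_2(F) = 2*v*(3*u - v); d F_2 = (0) du + (8*v) dv
Combining and collecting du, dv coefficients:
  coeff of du: v^2*(-27*u + 21*v)
  coeff of dv: 3*v*(-9*u^2 + 29*u*v - 10*v^2)
F^* omega = (v^2*(-27*u + 21*v)) du + (3*v*(-9*u^2 + 29*u*v - 10*v^2)) dv.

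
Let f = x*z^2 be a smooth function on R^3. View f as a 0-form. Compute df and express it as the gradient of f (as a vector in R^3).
df = (z^2) dx + (0) dy + (2*x*z) dz; grad f = (z^2, 0, 2*x*z)

For a 0-form f, d f = (∂f/∂x) dx + (∂f/∂y) dy + (∂f/∂z) dz. The components of the vector representation are exactly the entries of grad f in Cartesian coordinates:
  ∂f/∂x = z^2
  ∂f/∂y = 0
  ∂f/∂z = 2*x*z.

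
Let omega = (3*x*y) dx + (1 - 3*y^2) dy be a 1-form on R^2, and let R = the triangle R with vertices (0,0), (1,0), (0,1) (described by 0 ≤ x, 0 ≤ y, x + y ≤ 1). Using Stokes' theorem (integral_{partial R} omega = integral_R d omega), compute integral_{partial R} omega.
integral_(partial R) omega = -1/2

Stokes: integral_partial_R omega = integral_R d omega with d omega = (∂Q/∂x - ∂P/∂y) dx ∧ dy.
  ∂Q/∂x = 0
  ∂P/∂y = 3*x
  integrand = ∂Q/∂x - ∂P/∂y = -3*x.
Integrating over R: integral_0^1 integral_0^{1-x} (-3*x) dy dx = -1/2.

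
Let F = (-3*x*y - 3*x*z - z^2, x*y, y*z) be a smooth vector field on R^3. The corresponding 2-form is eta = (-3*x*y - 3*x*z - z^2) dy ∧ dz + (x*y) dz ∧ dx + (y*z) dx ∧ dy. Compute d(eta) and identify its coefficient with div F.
d(eta) = (x - 2*y - 3*z) dx ∧ dy ∧ dz; div F = x - 2*y - 3*z

For a 2-form in R^3 of the form above, applying d gives a 3-form with coefficient ∂P/∂x + ∂Q/∂y + ∂R/∂z:
  ∂P/∂x = -3*y - 3*z
  ∂Q/∂y = x
  ∂R/∂z = y
Sum = x - 2*y - 3*z, which is exactly div F.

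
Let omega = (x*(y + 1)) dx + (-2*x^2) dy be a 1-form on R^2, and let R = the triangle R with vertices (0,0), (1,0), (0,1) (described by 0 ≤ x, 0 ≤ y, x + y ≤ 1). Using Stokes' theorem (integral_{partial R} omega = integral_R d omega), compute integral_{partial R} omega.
integral_(partial R) omega = -5/6

Stokes: integral_partial_R omega = integral_R d omega with d omega = (∂Q/∂x - ∂P/∂y) dx ∧ dy.
  ∂Q/∂x = -4*x
  ∂P/∂y = x
  integrand = ∂Q/∂x - ∂P/∂y = -5*x.
Integrating over R: integral_0^1 integral_0^{1-x} (-5*x) dy dx = -5/6.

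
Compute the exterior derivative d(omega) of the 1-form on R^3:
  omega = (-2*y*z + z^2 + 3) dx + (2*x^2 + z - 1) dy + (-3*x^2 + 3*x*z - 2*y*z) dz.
d(omega) = (4*x + 2*z) dx ∧ dy + (-6*x + 2*y + z) dx ∧ dz + (-2*z - 1) dy ∧ dz

For a 1-form omega = sum_i f_i dx_i, the exterior derivative is
  d(omega) = sum_{i < j} (∂f_j/∂x_i - ∂f_i/∂x_j) dx_i ∧ dx_j.
  coefficient of dx ∧ dy: ∂f_2/∂x - ∂f_1/∂y = ∂(2*x^2 + z - 1)/∂x - ∂(-2*y*z + z^2 + 3)/∂y = 4*x + 2*z
  coefficient of dx ∧ dz: ∂f_3/∂x - ∂f_1/∂z = ∂(-3*x^2 + 3*x*z - 2*y*z)/∂x - ∂(-2*y*z + z^2 + 3)/∂z = -6*x + 2*y + z
  coefficient of dy ∧ dz: ∂f_3/∂y - ∂f_2/∂z = ∂(-3*x^2 + 3*x*z - 2*y*z)/∂y - ∂(2*x^2 + z - 1)/∂z = -2*z - 1
Assembling: d(omega) = (4*x + 2*z) dx ∧ dy + (-6*x + 2*y + z) dx ∧ dz + (-2*z - 1) dy ∧ dz.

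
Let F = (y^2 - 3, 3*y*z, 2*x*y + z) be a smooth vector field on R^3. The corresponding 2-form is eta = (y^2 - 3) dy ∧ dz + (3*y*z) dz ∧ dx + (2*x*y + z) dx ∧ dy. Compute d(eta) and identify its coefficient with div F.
d(eta) = (3*z + 1) dx ∧ dy ∧ dz; div F = 3*z + 1

For a 2-form in R^3 of the form above, applying d gives a 3-form with coefficient ∂P/∂x + ∂Q/∂y + ∂R/∂z:
  ∂P/∂x = 0
  ∂Q/∂y = 3*z
  ∂R/∂z = 1
Sum = 3*z + 1, which is exactly div F.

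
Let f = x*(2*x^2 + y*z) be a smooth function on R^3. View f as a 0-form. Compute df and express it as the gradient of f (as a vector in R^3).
df = (6*x^2 + y*z) dx + (x*z) dy + (x*y) dz; grad f = (6*x^2 + y*z, x*z, x*y)

For a 0-form f, d f = (∂f/∂x) dx + (∂f/∂y) dy + (∂f/∂z) dz. The components of the vector representation are exactly the entries of grad f in Cartesian coordinates:
  ∂f/∂x = 6*x^2 + y*z
  ∂f/∂y = x*z
  ∂f/∂z = x*y.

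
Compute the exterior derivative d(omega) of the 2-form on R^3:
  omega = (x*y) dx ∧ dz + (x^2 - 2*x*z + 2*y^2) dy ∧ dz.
d(omega) = (x - 2*z) dx ∧ dy ∧ dz

For a 2-form omega = sum_{i<j} g_{ij} dx_i ∧ dx_j, the exterior derivative is
  d(omega) = sum_{i<j} d(g_{ij}) ∧ dx_i ∧ dx_j = sum_{i<j, k} (∂g_{ij}/∂x_k) dx_k ∧ dx_i ∧ dx_j.
Expand each term, using dx_k ∧ dx_i ∧ dx_j = sgn(permutation) dx_{(a)} ∧ dx_{(b)} ∧ dx_{(c)} with (a < b < c) sorted:
  d(x*y) includes (∂/∂y)(x*y) dy = (x) dy, which multiplied by dx ∧ dz gives (-x) dx ∧ dy ∧ dz
  d(x^2 - 2*x*z + 2*y^2) includes (∂/∂x)(x^2 - 2*x*z + 2*y^2) dx = (2*x - 2*z) dx, which multiplied by dy ∧ dz gives (2*x - 2*z) dx ∧ dy ∧ dz
Collecting like 3-forms: d(omega) = (x - 2*z) dx ∧ dy ∧ dz.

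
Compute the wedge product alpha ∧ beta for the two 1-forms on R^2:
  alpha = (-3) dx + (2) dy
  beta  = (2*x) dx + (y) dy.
alpha ∧ beta = (-4*x - 3*y) dx ∧ dy

Distribute the wedge, using dx_i ∧ dx_j = -dx_j ∧ dx_i and dx_i ∧ dx_i = 0. For each pair (i, j) with i < j, the coefficient of dx_i ∧ dx_j in alpha ∧ beta is (alpha_i * beta_j - alpha_j * beta_i). Collecting: alpha ∧ beta = (-4*x - 3*y) dx ∧ dy.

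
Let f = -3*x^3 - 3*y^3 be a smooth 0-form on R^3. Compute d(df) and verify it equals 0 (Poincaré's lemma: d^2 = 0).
d(df) = 0

Step 1: df = sum_i (∂f/∂x_i) dx_i = (-9*x^2) dx + (-9*y^2) dy + (0) dz.
Step 2: Apply d again. Using the 1-form formula, the coefficient of dx ∧ dy in d(df) is ∂^2 f/∂x ∂y - ∂^2 f/∂y ∂x = (0) - (0) = 0 (equality of mixed partials for smooth f).
Similarly for dx ∧ dz and dy ∧ dz — all coefficients vanish. So d(df) = 0.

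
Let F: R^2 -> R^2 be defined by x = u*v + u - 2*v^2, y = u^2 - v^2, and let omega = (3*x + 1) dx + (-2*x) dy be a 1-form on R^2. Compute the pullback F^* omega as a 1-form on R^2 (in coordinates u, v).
F^* omega = (-4*u^2*v - 4*u^2 + 11*u*v^2 + 6*u*v + 3*u - 6*v^3 - 6*v^2 + v + 1) du + (3*u^2*v + 3*u^2 - 14*u*v^2 - 8*u*v + u + 16*v^3 - 4*v) dv

Using F^*(f dg) = (f ∘ F) d(g ∘ F), substitute each coordinate x_i by F_i(u, v) in f_i, and replace dx_i by d F_i = (∂F_i/∂u) du + (∂F_i/∂v) dv.
  For the x component: f_1(F) = 3*u*v + 3*u - 6*v^2 + 1; d F_1 = (v + 1) du + (u - 4*v) dv
  For the y component: f_2(F) = -2*u*v - 2*u + 4*v^2; d F_2 = (2*u) du + (-2*v) dv
Combining and collecting du, dv coefficients:
  coeff of du: -4*u^2*v - 4*u^2 + 11*u*v^2 + 6*u*v + 3*u - 6*v^3 - 6*v^2 + v + 1
  coeff of dv: 3*u^2*v + 3*u^2 - 14*u*v^2 - 8*u*v + u + 16*v^3 - 4*v
F^* omega = (-4*u^2*v - 4*u^2 + 11*u*v^2 + 6*u*v + 3*u - 6*v^3 - 6*v^2 + v + 1) du + (3*u^2*v + 3*u^2 - 14*u*v^2 - 8*u*v + u + 16*v^3 - 4*v) dv.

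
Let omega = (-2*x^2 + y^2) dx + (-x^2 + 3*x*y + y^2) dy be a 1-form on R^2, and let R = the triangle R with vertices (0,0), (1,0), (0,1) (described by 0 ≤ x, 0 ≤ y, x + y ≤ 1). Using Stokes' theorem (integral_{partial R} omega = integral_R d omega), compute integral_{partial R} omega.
integral_(partial R) omega = -1/6

Stokes: integral_partial_R omega = integral_R d omega with d omega = (∂Q/∂x - ∂P/∂y) dx ∧ dy.
  ∂Q/∂x = -2*x + 3*y
  ∂P/∂y = 2*y
  integrand = ∂Q/∂x - ∂P/∂y = -2*x + y.
Integrating over R: integral_0^1 integral_0^{1-x} (-2*x + y) dy dx = -1/6.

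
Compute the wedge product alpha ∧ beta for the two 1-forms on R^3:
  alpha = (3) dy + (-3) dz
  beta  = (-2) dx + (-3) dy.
alpha ∧ beta = (6) dx ∧ dy + (-6) dx ∧ dz + (-9) dy ∧ dz

Distribute the wedge, using dx_i ∧ dx_j = -dx_j ∧ dx_i and dx_i ∧ dx_i = 0. For each pair (i, j) with i < j, the coefficient of dx_i ∧ dx_j in alpha ∧ beta is (alpha_i * beta_j - alpha_j * beta_i). Collecting: alpha ∧ beta = (6) dx ∧ dy + (-6) dx ∧ dz + (-9) dy ∧ dz.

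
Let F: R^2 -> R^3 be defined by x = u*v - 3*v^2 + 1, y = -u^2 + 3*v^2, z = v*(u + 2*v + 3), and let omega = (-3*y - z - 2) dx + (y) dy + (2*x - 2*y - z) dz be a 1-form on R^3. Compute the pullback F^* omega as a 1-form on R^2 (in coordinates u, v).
F^* omega = (2*u^3 + 5*u^2*v - 6*u*v^2 - 25*v^3 - 6*v^2) du + (5*u^3 - 16*u^2*v + 6*u^2 - 15*u*v^2 - 3*u*v + 28*v^3 - 36*v^2 + 11*v + 6) dv

Using F^*(f dg) = (f ∘ F) d(g ∘ F), substitute each coordinate x_i by F_i(u, v) in f_i, and replace dx_i by d F_i = (∂F_i/∂u) du + (∂F_i/∂v) dv.
  For the x component: f_1(F) = 3*u^2 - u*v - 11*v^2 - 3*v - 2; d F_1 = (v) du + (u - 6*v) dv
  For the y component: f_2(F) = -u^2 + 3*v^2; d F_2 = (-2*u) du + (6*v) dv
  For the z component: f_3(F) = 2*u^2 + u*v - 14*v^2 - 3*v + 2; d F_3 = (v) du + (u + 4*v + 3) dv
Combining and collecting du, dv coefficients:
  coeff of du: 2*u^3 + 5*u^2*v - 6*u*v^2 - 25*v^3 - 6*v^2
  coeff of dv: 5*u^3 - 16*u^2*v + 6*u^2 - 15*u*v^2 - 3*u*v + 28*v^3 - 36*v^2 + 11*v + 6
F^* omega = (2*u^3 + 5*u^2*v - 6*u*v^2 - 25*v^3 - 6*v^2) du + (5*u^3 - 16*u^2*v + 6*u^2 - 15*u*v^2 - 3*u*v + 28*v^3 - 36*v^2 + 11*v + 6) dv.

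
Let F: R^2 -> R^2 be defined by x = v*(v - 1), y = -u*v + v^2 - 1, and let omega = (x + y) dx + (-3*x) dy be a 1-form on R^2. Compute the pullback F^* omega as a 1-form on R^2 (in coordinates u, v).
F^* omega = (3*v^2*(v - 1)) du + (u*v^2 - 2*u*v - 2*v^3 + 2*v^2 - v + 1) dv

Using F^*(f dg) = (f ∘ F) d(g ∘ F), substitute each coordinate x_i by F_i(u, v) in f_i, and replace dx_i by d F_i = (∂F_i/∂u) du + (∂F_i/∂v) dv.
  For the x component: f_1(F) = -u*v + 2*v^2 - v - 1; d F_1 = (0) du + (2*v - 1) dv
  For the y component: f_2(F) = 3*v*(1 - v); d F_2 = (-v) du + (-u + 2*v) dv
Combining and collecting du, dv coefficients:
  coeff of du: 3*v^2*(v - 1)
  coeff of dv: u*v^2 - 2*u*v - 2*v^3 + 2*v^2 - v + 1
F^* omega = (3*v^2*(v - 1)) du + (u*v^2 - 2*u*v - 2*v^3 + 2*v^2 - v + 1) dv.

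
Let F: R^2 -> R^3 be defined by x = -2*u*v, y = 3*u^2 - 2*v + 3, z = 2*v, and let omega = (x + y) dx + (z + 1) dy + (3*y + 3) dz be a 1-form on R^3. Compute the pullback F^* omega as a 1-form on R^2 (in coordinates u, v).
F^* omega = (-6*u^2*v + 4*u*v^2 + 12*u*v + 6*u + 4*v^2 - 6*v) du + (-6*u^3 + 4*u^2*v + 18*u^2 + 4*u*v - 6*u - 16*v + 22) dv

Using F^*(f dg) = (f ∘ F) d(g ∘ F), substitute each coordinate x_i by F_i(u, v) in f_i, and replace dx_i by d F_i = (∂F_i/∂u) du + (∂F_i/∂v) dv.
  For the x component: f_1(F) = 3*u^2 - 2*u*v - 2*v + 3; d F_1 = (-2*v) du + (-2*u) dv
  For the y component: f_2(F) = 2*v + 1; d F_2 = (6*u) du + (-2) dv
  For the z component: f_3(F) = 9*u^2 - 6*v + 12; d F_3 = (0) du + (2) dv
Combining and collecting du, dv coefficients:
  coeff of du: -6*u^2*v + 4*u*v^2 + 12*u*v + 6*u + 4*v^2 - 6*v
  coeff of dv: -6*u^3 + 4*u^2*v + 18*u^2 + 4*u*v - 6*u - 16*v + 22
F^* omega = (-6*u^2*v + 4*u*v^2 + 12*u*v + 6*u + 4*v^2 - 6*v) du + (-6*u^3 + 4*u^2*v + 18*u^2 + 4*u*v - 6*u - 16*v + 22) dv.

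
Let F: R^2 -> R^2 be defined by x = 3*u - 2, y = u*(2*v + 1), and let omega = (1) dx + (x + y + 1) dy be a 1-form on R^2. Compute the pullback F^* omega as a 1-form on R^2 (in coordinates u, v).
F^* omega = (4*u*v^2 + 10*u*v + 4*u - 2*v + 2) du + (2*u*(2*u*v + 4*u - 1)) dv

Using F^*(f dg) = (f ∘ F) d(g ∘ F), substitute each coordinate x_i by F_i(u, v) in f_i, and replace dx_i by d F_i = (∂F_i/∂u) du + (∂F_i/∂v) dv.
  For the x component: f_1(F) = 1; d F_1 = (3) du + (0) dv
  For the y component: f_2(F) = 2*u*v + 4*u - 1; d F_2 = (2*v + 1) du + (2*u) dv
Combining and collecting du, dv coefficients:
  coeff of du: 4*u*v^2 + 10*u*v + 4*u - 2*v + 2
  coeff of dv: 2*u*(2*u*v + 4*u - 1)
F^* omega = (4*u*v^2 + 10*u*v + 4*u - 2*v + 2) du + (2*u*(2*u*v + 4*u - 1)) dv.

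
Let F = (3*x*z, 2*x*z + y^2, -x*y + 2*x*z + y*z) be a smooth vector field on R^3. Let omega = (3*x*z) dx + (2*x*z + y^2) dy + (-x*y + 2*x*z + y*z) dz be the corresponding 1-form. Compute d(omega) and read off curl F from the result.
d(omega) = (-3*x + z) dy ∧ dz + (3*x + y - 2*z) dz ∧ dx + (2*z) dx ∧ dy; curl F = (-3*x + z, 3*x + y - 2*z, 2*z)

d omega = sum_{i<j} (∂f_j/∂x_i - ∂f_i/∂x_j) dx_i ∧ dx_j. Under the identification (dy ∧ dz, dz ∧ dx, dx ∧ dy) ↔ (e_x, e_y, e_z), the coefficients are exactly the components of curl F. Compute:
  ∂R/∂y - ∂Q/∂z = (-x + z) - (2*x) = -3*x + z
  ∂P/∂z - ∂R/∂x = (3*x) - (-y + 2*z) = 3*x + y - 2*z
  ∂Q/∂x - ∂P/∂y = (2*z) - (0) = 2*z.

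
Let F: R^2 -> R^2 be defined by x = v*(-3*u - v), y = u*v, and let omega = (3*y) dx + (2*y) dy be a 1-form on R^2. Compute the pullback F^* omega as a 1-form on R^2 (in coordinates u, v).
F^* omega = (-7*u*v^2) du + (u*v*(-7*u - 6*v)) dv

Using F^*(f dg) = (f ∘ F) d(g ∘ F), substitute each coordinate x_i by F_i(u, v) in f_i, and replace dx_i by d F_i = (∂F_i/∂u) du + (∂F_i/∂v) dv.
  For the x component: f_1(F) = 3*u*v; d F_1 = (-3*v) du + (-3*u - 2*v) dv
  For the y component: f_2(F) = 2*u*v; d F_2 = (v) du + (u) dv
Combining and collecting du, dv coefficients:
  coeff of du: -7*u*v^2
  coeff of dv: u*v*(-7*u - 6*v)
F^* omega = (-7*u*v^2) du + (u*v*(-7*u - 6*v)) dv.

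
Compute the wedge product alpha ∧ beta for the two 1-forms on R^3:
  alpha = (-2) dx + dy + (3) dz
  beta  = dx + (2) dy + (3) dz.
alpha ∧ beta = (-5) dx ∧ dy + (-9) dx ∧ dz + (-3) dy ∧ dz

Distribute the wedge, using dx_i ∧ dx_j = -dx_j ∧ dx_i and dx_i ∧ dx_i = 0. For each pair (i, j) with i < j, the coefficient of dx_i ∧ dx_j in alpha ∧ beta is (alpha_i * beta_j - alpha_j * beta_i). Collecting: alpha ∧ beta = (-5) dx ∧ dy + (-9) dx ∧ dz + (-3) dy ∧ dz.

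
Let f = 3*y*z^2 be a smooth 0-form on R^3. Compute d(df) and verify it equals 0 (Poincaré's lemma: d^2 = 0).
d(df) = 0

Step 1: df = sum_i (∂f/∂x_i) dx_i = (0) dx + (3*z^2) dy + (6*y*z) dz.
Step 2: Apply d again. Using the 1-form formula, the coefficient of dx ∧ dy in d(df) is ∂^2 f/∂x ∂y - ∂^2 f/∂y ∂x = (0) - (0) = 0 (equality of mixed partials for smooth f).
Similarly for dx ∧ dz and dy ∧ dz — all coefficients vanish. So d(df) = 0.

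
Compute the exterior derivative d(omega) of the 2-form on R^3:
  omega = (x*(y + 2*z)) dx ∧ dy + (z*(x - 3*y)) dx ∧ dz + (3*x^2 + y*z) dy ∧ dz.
d(omega) = (8*x + 3*z) dx ∧ dy ∧ dz

For a 2-form omega = sum_{i<j} g_{ij} dx_i ∧ dx_j, the exterior derivative is
  d(omega) = sum_{i<j} d(g_{ij}) ∧ dx_i ∧ dx_j = sum_{i<j, k} (∂g_{ij}/∂x_k) dx_k ∧ dx_i ∧ dx_j.
Expand each term, using dx_k ∧ dx_i ∧ dx_j = sgn(permutation) dx_{(a)} ∧ dx_{(b)} ∧ dx_{(c)} with (a < b < c) sorted:
  d(x*(y + 2*z)) includes (∂/∂z)(x*(y + 2*z)) dz = (2*x) dz, which multiplied by dx ∧ dy gives (2*x) dx ∧ dy ∧ dz
  d(z*(x - 3*y)) includes (∂/∂y)(z*(x - 3*y)) dy = (-3*z) dy, which multiplied by dx ∧ dz gives (3*z) dx ∧ dy ∧ dz
  d(3*x^2 + y*z) includes (∂/∂x)(3*x^2 + y*z) dx = (6*x) dx, which multiplied by dy ∧ dz gives (6*x) dx ∧ dy ∧ dz
Collecting like 3-forms: d(omega) = (8*x + 3*z) dx ∧ dy ∧ dz.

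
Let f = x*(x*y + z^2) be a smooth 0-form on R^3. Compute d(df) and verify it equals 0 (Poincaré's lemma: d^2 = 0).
d(df) = 0

Step 1: df = sum_i (∂f/∂x_i) dx_i = (2*x*y + z^2) dx + (x^2) dy + (2*x*z) dz.
Step 2: Apply d again. Using the 1-form formula, the coefficient of dx ∧ dy in d(df) is ∂^2 f/∂x ∂y - ∂^2 f/∂y ∂x = (2*x) - (2*x) = 0 (equality of mixed partials for smooth f).
Similarly for dx ∧ dz and dy ∧ dz — all coefficients vanish. So d(df) = 0.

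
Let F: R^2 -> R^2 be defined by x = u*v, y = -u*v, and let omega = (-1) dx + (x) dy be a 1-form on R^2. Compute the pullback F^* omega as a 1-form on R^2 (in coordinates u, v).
F^* omega = (v*(-u*v - 1)) du + (u*(-u*v - 1)) dv

Using F^*(f dg) = (f ∘ F) d(g ∘ F), substitute each coordinate x_i by F_i(u, v) in f_i, and replace dx_i by d F_i = (∂F_i/∂u) du + (∂F_i/∂v) dv.
  For the x component: f_1(F) = -1; d F_1 = (v) du + (u) dv
  For the y component: f_2(F) = u*v; d F_2 = (-v) du + (-u) dv
Combining and collecting du, dv coefficients:
  coeff of du: v*(-u*v - 1)
  coeff of dv: u*(-u*v - 1)
F^* omega = (v*(-u*v - 1)) du + (u*(-u*v - 1)) dv.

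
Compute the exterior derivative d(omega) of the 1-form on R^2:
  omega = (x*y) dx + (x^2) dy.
d(omega) = (x) dx ∧ dy

For a 1-form omega = sum_i f_i dx_i, the exterior derivative is
  d(omega) = sum_{i < j} (∂f_j/∂x_i - ∂f_i/∂x_j) dx_i ∧ dx_j.
  coefficient of dx ∧ dy: ∂f_2/∂x - ∂f_1/∂y = ∂(x^2)/∂x - ∂(x*y)/∂y = x
Assembling: d(omega) = (x) dx ∧ dy.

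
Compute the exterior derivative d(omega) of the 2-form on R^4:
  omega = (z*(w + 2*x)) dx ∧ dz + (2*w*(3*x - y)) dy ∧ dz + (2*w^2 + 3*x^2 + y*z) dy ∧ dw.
d(omega) = (z) dx ∧ dz ∧ dw + (6*w) dx ∧ dy ∧ dz + (6*x - 3*y) dy ∧ dz ∧ dw + (6*x) dx ∧ dy ∧ dw

For a 2-form omega = sum_{i<j} g_{ij} dx_i ∧ dx_j, the exterior derivative is
  d(omega) = sum_{i<j} d(g_{ij}) ∧ dx_i ∧ dx_j = sum_{i<j, k} (∂g_{ij}/∂x_k) dx_k ∧ dx_i ∧ dx_j.
Expand each term, using dx_k ∧ dx_i ∧ dx_j = sgn(permutation) dx_{(a)} ∧ dx_{(b)} ∧ dx_{(c)} with (a < b < c) sorted:
  d(z*(w + 2*x)) includes (∂/∂w)(z*(w + 2*x)) dw = (z) dw, which multiplied by dx ∧ dz gives (z) dx ∧ dz ∧ dw
  d(2*w*(3*x - y)) includes (∂/∂x)(2*w*(3*x - y)) dx = (6*w) dx, which multiplied by dy ∧ dz gives (6*w) dx ∧ dy ∧ dz
  d(2*w*(3*x - y)) includes (∂/∂w)(2*w*(3*x - y)) dw = (6*x - 2*y) dw, which multiplied by dy ∧ dz gives (6*x - 2*y) dy ∧ dz ∧ dw
  d(2*w^2 + 3*x^2 + y*z) includes (∂/∂x)(2*w^2 + 3*x^2 + y*z) dx = (6*x) dx, which multiplied by dy ∧ dw gives (6*x) dx ∧ dy ∧ dw
  d(2*w^2 + 3*x^2 + y*z) includes (∂/∂z)(2*w^2 + 3*x^2 + y*z) dz = (y) dz, which multiplied by dy ∧ dw gives (-y) dy ∧ dz ∧ dw
Collecting like 3-forms: d(omega) = (z) dx ∧ dz ∧ dw + (6*w) dx ∧ dy ∧ dz + (6*x - 3*y) dy ∧ dz ∧ dw + (6*x) dx ∧ dy ∧ dw.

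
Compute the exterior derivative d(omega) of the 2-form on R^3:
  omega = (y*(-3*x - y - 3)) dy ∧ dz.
d(omega) = (-3*y) dx ∧ dy ∧ dz

For a 2-form omega = sum_{i<j} g_{ij} dx_i ∧ dx_j, the exterior derivative is
  d(omega) = sum_{i<j} d(g_{ij}) ∧ dx_i ∧ dx_j = sum_{i<j, k} (∂g_{ij}/∂x_k) dx_k ∧ dx_i ∧ dx_j.
Expand each term, using dx_k ∧ dx_i ∧ dx_j = sgn(permutation) dx_{(a)} ∧ dx_{(b)} ∧ dx_{(c)} with (a < b < c) sorted:
  d(y*(-3*x - y - 3)) includes (∂/∂x)(y*(-3*x - y - 3)) dx = (-3*y) dx, which multiplied by dy ∧ dz gives (-3*y) dx ∧ dy ∧ dz
Collecting like 3-forms: d(omega) = (-3*y) dx ∧ dy ∧ dz.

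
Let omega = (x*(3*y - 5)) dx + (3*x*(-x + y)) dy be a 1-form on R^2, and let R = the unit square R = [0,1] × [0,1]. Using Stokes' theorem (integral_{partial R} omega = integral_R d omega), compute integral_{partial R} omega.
integral_(partial R) omega = -3

Stokes: integral_partial_R omega = integral_R d omega with d omega = (∂Q/∂x - ∂P/∂y) dx ∧ dy.
  ∂Q/∂x = -6*x + 3*y
  ∂P/∂y = 3*x
  integrand = ∂Q/∂x - ∂P/∂y = -9*x + 3*y.
Integrating over R: integral_0^1 integral_0^1 (-9*x + 3*y) dx dy = -3.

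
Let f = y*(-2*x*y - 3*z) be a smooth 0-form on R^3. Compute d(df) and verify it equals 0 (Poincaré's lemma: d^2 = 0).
d(df) = 0

Step 1: df = sum_i (∂f/∂x_i) dx_i = (-2*y^2) dx + (-4*x*y - 3*z) dy + (-3*y) dz.
Step 2: Apply d again. Using the 1-form formula, the coefficient of dx ∧ dy in d(df) is ∂^2 f/∂x ∂y - ∂^2 f/∂y ∂x = (-4*y) - (-4*y) = 0 (equality of mixed partials for smooth f).
Similarly for dx ∧ dz and dy ∧ dz — all coefficients vanish. So d(df) = 0.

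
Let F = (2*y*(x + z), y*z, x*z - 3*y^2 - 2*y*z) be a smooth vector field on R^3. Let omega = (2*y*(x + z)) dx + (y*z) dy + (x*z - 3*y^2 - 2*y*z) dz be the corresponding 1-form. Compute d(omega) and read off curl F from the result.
d(omega) = (-7*y - 2*z) dy ∧ dz + (2*y - z) dz ∧ dx + (-2*x - 2*z) dx ∧ dy; curl F = (-7*y - 2*z, 2*y - z, -2*x - 2*z)

d omega = sum_{i<j} (∂f_j/∂x_i - ∂f_i/∂x_j) dx_i ∧ dx_j. Under the identification (dy ∧ dz, dz ∧ dx, dx ∧ dy) ↔ (e_x, e_y, e_z), the coefficients are exactly the components of curl F. Compute:
  ∂R/∂y - ∂Q/∂z = (-6*y - 2*z) - (y) = -7*y - 2*z
  ∂P/∂z - ∂R/∂x = (2*y) - (z) = 2*y - z
  ∂Q/∂x - ∂P/∂y = (0) - (2*x + 2*z) = -2*x - 2*z.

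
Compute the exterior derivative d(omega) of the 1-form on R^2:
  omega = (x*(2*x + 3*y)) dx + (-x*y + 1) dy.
d(omega) = (-3*x - y) dx ∧ dy

For a 1-form omega = sum_i f_i dx_i, the exterior derivative is
  d(omega) = sum_{i < j} (∂f_j/∂x_i - ∂f_i/∂x_j) dx_i ∧ dx_j.
  coefficient of dx ∧ dy: ∂f_2/∂x - ∂f_1/∂y = ∂(-x*y + 1)/∂x - ∂(x*(2*x + 3*y))/∂y = -3*x - y
Assembling: d(omega) = (-3*x - y) dx ∧ dy.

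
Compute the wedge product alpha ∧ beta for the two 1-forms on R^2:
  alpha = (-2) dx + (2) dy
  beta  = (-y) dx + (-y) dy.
alpha ∧ beta = (4*y) dx ∧ dy

Distribute the wedge, using dx_i ∧ dx_j = -dx_j ∧ dx_i and dx_i ∧ dx_i = 0. For each pair (i, j) with i < j, the coefficient of dx_i ∧ dx_j in alpha ∧ beta is (alpha_i * beta_j - alpha_j * beta_i). Collecting: alpha ∧ beta = (4*y) dx ∧ dy.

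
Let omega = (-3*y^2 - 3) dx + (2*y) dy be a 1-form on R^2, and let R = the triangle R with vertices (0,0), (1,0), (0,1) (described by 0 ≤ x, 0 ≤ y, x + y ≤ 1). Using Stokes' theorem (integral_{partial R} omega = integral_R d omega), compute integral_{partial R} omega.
integral_(partial R) omega = 1

Stokes: integral_partial_R omega = integral_R d omega with d omega = (∂Q/∂x - ∂P/∂y) dx ∧ dy.
  ∂Q/∂x = 0
  ∂P/∂y = -6*y
  integrand = ∂Q/∂x - ∂P/∂y = 6*y.
Integrating over R: integral_0^1 integral_0^{1-x} (6*y) dy dx = 1.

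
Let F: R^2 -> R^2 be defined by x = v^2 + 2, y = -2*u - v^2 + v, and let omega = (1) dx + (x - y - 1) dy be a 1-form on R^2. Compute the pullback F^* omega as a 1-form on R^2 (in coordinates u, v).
F^* omega = (-4*u - 4*v^2 + 2*v - 2) du + (-4*u*v + 2*u - 4*v^3 + 4*v^2 - v + 1) dv

Using F^*(f dg) = (f ∘ F) d(g ∘ F), substitute each coordinate x_i by F_i(u, v) in f_i, and replace dx_i by d F_i = (∂F_i/∂u) du + (∂F_i/∂v) dv.
  For the x component: f_1(F) = 1; d F_1 = (0) du + (2*v) dv
  For the y component: f_2(F) = 2*u + 2*v^2 - v + 1; d F_2 = (-2) du + (1 - 2*v) dv
Combining and collecting du, dv coefficients:
  coeff of du: -4*u - 4*v^2 + 2*v - 2
  coeff of dv: -4*u*v + 2*u - 4*v^3 + 4*v^2 - v + 1
F^* omega = (-4*u - 4*v^2 + 2*v - 2) du + (-4*u*v + 2*u - 4*v^3 + 4*v^2 - v + 1) dv.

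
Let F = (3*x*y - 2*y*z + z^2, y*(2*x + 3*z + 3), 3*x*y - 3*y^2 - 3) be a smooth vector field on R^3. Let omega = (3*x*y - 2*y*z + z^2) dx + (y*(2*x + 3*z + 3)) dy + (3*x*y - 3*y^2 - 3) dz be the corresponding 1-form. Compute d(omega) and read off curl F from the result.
d(omega) = (3*x - 9*y) dy ∧ dz + (-5*y + 2*z) dz ∧ dx + (-3*x + 2*y + 2*z) dx ∧ dy; curl F = (3*x - 9*y, -5*y + 2*z, -3*x + 2*y + 2*z)

d omega = sum_{i<j} (∂f_j/∂x_i - ∂f_i/∂x_j) dx_i ∧ dx_j. Under the identification (dy ∧ dz, dz ∧ dx, dx ∧ dy) ↔ (e_x, e_y, e_z), the coefficients are exactly the components of curl F. Compute:
  ∂R/∂y - ∂Q/∂z = (3*x - 6*y) - (3*y) = 3*x - 9*y
  ∂P/∂z - ∂R/∂x = (-2*y + 2*z) - (3*y) = -5*y + 2*z
  ∂Q/∂x - ∂P/∂y = (2*y) - (3*x - 2*z) = -3*x + 2*y + 2*z.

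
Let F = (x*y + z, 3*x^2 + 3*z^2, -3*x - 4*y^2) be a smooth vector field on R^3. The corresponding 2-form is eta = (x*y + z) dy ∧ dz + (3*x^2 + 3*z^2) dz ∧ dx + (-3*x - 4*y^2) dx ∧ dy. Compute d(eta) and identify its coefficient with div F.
d(eta) = (y) dx ∧ dy ∧ dz; div F = y

For a 2-form in R^3 of the form above, applying d gives a 3-form with coefficient ∂P/∂x + ∂Q/∂y + ∂R/∂z:
  ∂P/∂x = y
  ∂Q/∂y = 0
  ∂R/∂z = 0
Sum = y, which is exactly div F.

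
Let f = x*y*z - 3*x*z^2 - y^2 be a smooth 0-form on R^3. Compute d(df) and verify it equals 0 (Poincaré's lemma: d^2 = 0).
d(df) = 0

Step 1: df = sum_i (∂f/∂x_i) dx_i = (z*(y - 3*z)) dx + (x*z - 2*y) dy + (x*(y - 6*z)) dz.
Step 2: Apply d again. Using the 1-form formula, the coefficient of dx ∧ dy in d(df) is ∂^2 f/∂x ∂y - ∂^2 f/∂y ∂x = (z) - (z) = 0 (equality of mixed partials for smooth f).
Similarly for dx ∧ dz and dy ∧ dz — all coefficients vanish. So d(df) = 0.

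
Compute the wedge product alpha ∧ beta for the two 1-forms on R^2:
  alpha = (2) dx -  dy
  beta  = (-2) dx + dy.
alpha ∧ beta = 0

Distribute the wedge, using dx_i ∧ dx_j = -dx_j ∧ dx_i and dx_i ∧ dx_i = 0. For each pair (i, j) with i < j, the coefficient of dx_i ∧ dx_j in alpha ∧ beta is (alpha_i * beta_j - alpha_j * beta_i). Collecting: alpha ∧ beta = 0.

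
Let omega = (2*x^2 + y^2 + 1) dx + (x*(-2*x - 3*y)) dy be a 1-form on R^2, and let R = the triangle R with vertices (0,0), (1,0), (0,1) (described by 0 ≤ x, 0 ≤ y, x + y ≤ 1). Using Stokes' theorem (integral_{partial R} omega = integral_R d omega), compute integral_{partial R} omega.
integral_(partial R) omega = -3/2

Stokes: integral_partial_R omega = integral_R d omega with d omega = (∂Q/∂x - ∂P/∂y) dx ∧ dy.
  ∂Q/∂x = -4*x - 3*y
  ∂P/∂y = 2*y
  integrand = ∂Q/∂x - ∂P/∂y = -4*x - 5*y.
Integrating over R: integral_0^1 integral_0^{1-x} (-4*x - 5*y) dy dx = -3/2.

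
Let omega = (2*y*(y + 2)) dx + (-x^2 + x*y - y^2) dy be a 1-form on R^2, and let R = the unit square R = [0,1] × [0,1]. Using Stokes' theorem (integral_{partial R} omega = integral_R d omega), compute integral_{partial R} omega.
integral_(partial R) omega = -13/2

Stokes: integral_partial_R omega = integral_R d omega with d omega = (∂Q/∂x - ∂P/∂y) dx ∧ dy.
  ∂Q/∂x = -2*x + y
  ∂P/∂y = 4*y + 4
  integrand = ∂Q/∂x - ∂P/∂y = -2*x - 3*y - 4.
Integrating over R: integral_0^1 integral_0^1 (-2*x - 3*y - 4) dx dy = -13/2.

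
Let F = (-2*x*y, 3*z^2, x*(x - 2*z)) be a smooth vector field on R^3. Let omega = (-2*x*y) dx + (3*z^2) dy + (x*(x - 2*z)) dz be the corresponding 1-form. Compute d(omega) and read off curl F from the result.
d(omega) = (-6*z) dy ∧ dz + (-2*x + 2*z) dz ∧ dx + (2*x) dx ∧ dy; curl F = (-6*z, -2*x + 2*z, 2*x)

d omega = sum_{i<j} (∂f_j/∂x_i - ∂f_i/∂x_j) dx_i ∧ dx_j. Under the identification (dy ∧ dz, dz ∧ dx, dx ∧ dy) ↔ (e_x, e_y, e_z), the coefficients are exactly the components of curl F. Compute:
  ∂R/∂y - ∂Q/∂z = (0) - (6*z) = -6*z
  ∂P/∂z - ∂R/∂x = (0) - (2*x - 2*z) = -2*x + 2*z
  ∂Q/∂x - ∂P/∂y = (0) - (-2*x) = 2*x.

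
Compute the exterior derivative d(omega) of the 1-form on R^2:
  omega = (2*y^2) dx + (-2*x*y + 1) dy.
d(omega) = (-6*y) dx ∧ dy

For a 1-form omega = sum_i f_i dx_i, the exterior derivative is
  d(omega) = sum_{i < j} (∂f_j/∂x_i - ∂f_i/∂x_j) dx_i ∧ dx_j.
  coefficient of dx ∧ dy: ∂f_2/∂x - ∂f_1/∂y = ∂(-2*x*y + 1)/∂x - ∂(2*y^2)/∂y = -6*y
Assembling: d(omega) = (-6*y) dx ∧ dy.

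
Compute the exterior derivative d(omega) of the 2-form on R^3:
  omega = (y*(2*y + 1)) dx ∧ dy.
d(omega) = 0

For a 2-form omega = sum_{i<j} g_{ij} dx_i ∧ dx_j, the exterior derivative is
  d(omega) = sum_{i<j} d(g_{ij}) ∧ dx_i ∧ dx_j = sum_{i<j, k} (∂g_{ij}/∂x_k) dx_k ∧ dx_i ∧ dx_j.
Expand each term, using dx_k ∧ dx_i ∧ dx_j = sgn(permutation) dx_{(a)} ∧ dx_{(b)} ∧ dx_{(c)} with (a < b < c) sorted:

Collecting like 3-forms: d(omega) = 0.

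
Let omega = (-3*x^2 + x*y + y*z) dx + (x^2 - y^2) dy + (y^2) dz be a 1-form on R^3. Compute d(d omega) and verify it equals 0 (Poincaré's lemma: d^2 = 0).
d(d omega) = 0

Step 1: d omega = sum_{i<j} (∂f_j/∂x_i - ∂f_i/∂x_j) dx_i ∧ dx_j:
  coeff of dx ∧ dy: x - z
  coeff of dx ∧ dz: -y
  coeff of dy ∧ dz: 2*y
Step 2: Apply d again to each 2-form coefficient. The only possible 3-form in R^3 is dx ∧ dy ∧ dz, with coefficient
  ∂(coeff of dy∧dz)/∂x - ∂(coeff of dx∧dz)/∂y + ∂(coeff of dx∧dy)/∂z
  = ∂/∂x (2*y) - ∂/∂y (-y) + ∂/∂z (x - z).
Each of these terms simplifies to sums of mixed partials that cancel in pairs. The result is 0 (by equality of mixed partials for smooth functions — Schwarz / Clairaut).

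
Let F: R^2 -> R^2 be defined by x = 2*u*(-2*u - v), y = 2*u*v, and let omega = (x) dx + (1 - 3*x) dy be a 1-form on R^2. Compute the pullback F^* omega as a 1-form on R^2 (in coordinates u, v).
F^* omega = (32*u^3 + 48*u^2*v + 16*u*v^2 + 2*v) du + (2*u*(16*u^2 + 8*u*v + 1)) dv

Using F^*(f dg) = (f ∘ F) d(g ∘ F), substitute each coordinate x_i by F_i(u, v) in f_i, and replace dx_i by d F_i = (∂F_i/∂u) du + (∂F_i/∂v) dv.
  For the x component: f_1(F) = 2*u*(-2*u - v); d F_1 = (-8*u - 2*v) du + (-2*u) dv
  For the y component: f_2(F) = 12*u^2 + 6*u*v + 1; d F_2 = (2*v) du + (2*u) dv
Combining and collecting du, dv coefficients:
  coeff of du: 32*u^3 + 48*u^2*v + 16*u*v^2 + 2*v
  coeff of dv: 2*u*(16*u^2 + 8*u*v + 1)
F^* omega = (32*u^3 + 48*u^2*v + 16*u*v^2 + 2*v) du + (2*u*(16*u^2 + 8*u*v + 1)) dv.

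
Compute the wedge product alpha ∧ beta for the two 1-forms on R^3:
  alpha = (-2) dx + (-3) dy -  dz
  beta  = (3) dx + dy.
alpha ∧ beta = (7) dx ∧ dy + (3) dx ∧ dz + (1) dy ∧ dz

Distribute the wedge, using dx_i ∧ dx_j = -dx_j ∧ dx_i and dx_i ∧ dx_i = 0. For each pair (i, j) with i < j, the coefficient of dx_i ∧ dx_j in alpha ∧ beta is (alpha_i * beta_j - alpha_j * beta_i). Collecting: alpha ∧ beta = (7) dx ∧ dy + (3) dx ∧ dz + (1) dy ∧ dz.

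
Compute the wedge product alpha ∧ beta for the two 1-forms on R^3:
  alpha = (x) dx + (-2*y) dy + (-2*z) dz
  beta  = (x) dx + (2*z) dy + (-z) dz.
alpha ∧ beta = (2*x*(y + z)) dx ∧ dy + (x*z) dx ∧ dz + (2*z*(y + 2*z)) dy ∧ dz

Distribute the wedge, using dx_i ∧ dx_j = -dx_j ∧ dx_i and dx_i ∧ dx_i = 0. For each pair (i, j) with i < j, the coefficient of dx_i ∧ dx_j in alpha ∧ beta is (alpha_i * beta_j - alpha_j * beta_i). Collecting: alpha ∧ beta = (2*x*(y + z)) dx ∧ dy + (x*z) dx ∧ dz + (2*z*(y + 2*z)) dy ∧ dz.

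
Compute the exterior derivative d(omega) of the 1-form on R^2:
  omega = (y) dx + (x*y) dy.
d(omega) = (y - 1) dx ∧ dy

For a 1-form omega = sum_i f_i dx_i, the exterior derivative is
  d(omega) = sum_{i < j} (∂f_j/∂x_i - ∂f_i/∂x_j) dx_i ∧ dx_j.
  coefficient of dx ∧ dy: ∂f_2/∂x - ∂f_1/∂y = ∂(x*y)/∂x - ∂(y)/∂y = y - 1
Assembling: d(omega) = (y - 1) dx ∧ dy.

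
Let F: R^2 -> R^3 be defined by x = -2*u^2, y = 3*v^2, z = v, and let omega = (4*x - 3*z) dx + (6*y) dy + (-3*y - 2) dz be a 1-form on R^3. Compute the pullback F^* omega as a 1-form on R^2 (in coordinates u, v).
F^* omega = (32*u^3 + 12*u*v) du + (108*v^3 - 9*v^2 - 2) dv

Using F^*(f dg) = (f ∘ F) d(g ∘ F), substitute each coordinate x_i by F_i(u, v) in f_i, and replace dx_i by d F_i = (∂F_i/∂u) du + (∂F_i/∂v) dv.
  For the x component: f_1(F) = -8*u^2 - 3*v; d F_1 = (-4*u) du + (0) dv
  For the y component: f_2(F) = 18*v^2; d F_2 = (0) du + (6*v) dv
  For the z component: f_3(F) = -9*v^2 - 2; d F_3 = (0) du + (1) dv
Combining and collecting du, dv coefficients:
  coeff of du: 32*u^3 + 12*u*v
  coeff of dv: 108*v^3 - 9*v^2 - 2
F^* omega = (32*u^3 + 12*u*v) du + (108*v^3 - 9*v^2 - 2) dv.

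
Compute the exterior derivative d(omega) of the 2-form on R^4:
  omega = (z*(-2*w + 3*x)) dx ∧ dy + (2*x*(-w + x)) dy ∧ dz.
d(omega) = (-4*w + 7*x) dx ∧ dy ∧ dz + (-2*z) dx ∧ dy ∧ dw + (-2*x) dy ∧ dz ∧ dw

For a 2-form omega = sum_{i<j} g_{ij} dx_i ∧ dx_j, the exterior derivative is
  d(omega) = sum_{i<j} d(g_{ij}) ∧ dx_i ∧ dx_j = sum_{i<j, k} (∂g_{ij}/∂x_k) dx_k ∧ dx_i ∧ dx_j.
Expand each term, using dx_k ∧ dx_i ∧ dx_j = sgn(permutation) dx_{(a)} ∧ dx_{(b)} ∧ dx_{(c)} with (a < b < c) sorted:
  d(z*(-2*w + 3*x)) includes (∂/∂z)(z*(-2*w + 3*x)) dz = (-2*w + 3*x) dz, which multiplied by dx ∧ dy gives (-2*w + 3*x) dx ∧ dy ∧ dz
  d(z*(-2*w + 3*x)) includes (∂/∂w)(z*(-2*w + 3*x)) dw = (-2*z) dw, which multiplied by dx ∧ dy gives (-2*z) dx ∧ dy ∧ dw
  d(2*x*(-w + x)) includes (∂/∂x)(2*x*(-w + x)) dx = (-2*w + 4*x) dx, which multiplied by dy ∧ dz gives (-2*w + 4*x) dx ∧ dy ∧ dz
  d(2*x*(-w + x)) includes (∂/∂w)(2*x*(-w + x)) dw = (-2*x) dw, which multiplied by dy ∧ dz gives (-2*x) dy ∧ dz ∧ dw
Collecting like 3-forms: d(omega) = (-4*w + 7*x) dx ∧ dy ∧ dz + (-2*z) dx ∧ dy ∧ dw + (-2*x) dy ∧ dz ∧ dw.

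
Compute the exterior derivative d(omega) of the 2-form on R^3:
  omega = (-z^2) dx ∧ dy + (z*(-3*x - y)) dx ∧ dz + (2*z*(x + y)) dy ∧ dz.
d(omega) = (z) dx ∧ dy ∧ dz

For a 2-form omega = sum_{i<j} g_{ij} dx_i ∧ dx_j, the exterior derivative is
  d(omega) = sum_{i<j} d(g_{ij}) ∧ dx_i ∧ dx_j = sum_{i<j, k} (∂g_{ij}/∂x_k) dx_k ∧ dx_i ∧ dx_j.
Expand each term, using dx_k ∧ dx_i ∧ dx_j = sgn(permutation) dx_{(a)} ∧ dx_{(b)} ∧ dx_{(c)} with (a < b < c) sorted:
  d(-z^2) includes (∂/∂z)(-z^2) dz = (-2*z) dz, which multiplied by dx ∧ dy gives (-2*z) dx ∧ dy ∧ dz
  d(z*(-3*x - y)) includes (∂/∂y)(z*(-3*x - y)) dy = (-z) dy, which multiplied by dx ∧ dz gives (z) dx ∧ dy ∧ dz
  d(2*z*(x + y)) includes (∂/∂x)(2*z*(x + y)) dx = (2*z) dx, which multiplied by dy ∧ dz gives (2*z) dx ∧ dy ∧ dz
Collecting like 3-forms: d(omega) = (z) dx ∧ dy ∧ dz.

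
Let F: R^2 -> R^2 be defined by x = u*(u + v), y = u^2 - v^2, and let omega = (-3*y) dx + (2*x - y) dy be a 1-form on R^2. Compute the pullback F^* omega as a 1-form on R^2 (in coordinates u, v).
F^* omega = (-4*u^3 + u^2*v + 8*u*v^2 + 3*v^3) du + (-3*u^3 - 2*u^2*v - u*v^2 - 2*v^3) dv

Using F^*(f dg) = (f ∘ F) d(g ∘ F), substitute each coordinate x_i by F_i(u, v) in f_i, and replace dx_i by d F_i = (∂F_i/∂u) du + (∂F_i/∂v) dv.
  For the x component: f_1(F) = -3*u^2 + 3*v^2; d F_1 = (2*u + v) du + (u) dv
  For the y component: f_2(F) = u^2 + 2*u*v + v^2; d F_2 = (2*u) du + (-2*v) dv
Combining and collecting du, dv coefficients:
  coeff of du: -4*u^3 + u^2*v + 8*u*v^2 + 3*v^3
  coeff of dv: -3*u^3 - 2*u^2*v - u*v^2 - 2*v^3
F^* omega = (-4*u^3 + u^2*v + 8*u*v^2 + 3*v^3) du + (-3*u^3 - 2*u^2*v - u*v^2 - 2*v^3) dv.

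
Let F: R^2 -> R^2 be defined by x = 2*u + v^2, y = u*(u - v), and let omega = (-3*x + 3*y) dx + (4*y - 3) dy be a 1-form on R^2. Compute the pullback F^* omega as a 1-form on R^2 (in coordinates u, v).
F^* omega = (8*u^3 - 12*u^2*v + 6*u^2 + 4*u*v^2 - 6*u*v - 18*u - 6*v^2 + 3*v) du + (-4*u^3 + 10*u^2*v - 6*u*v^2 - 12*u*v + 3*u - 6*v^3) dv

Using F^*(f dg) = (f ∘ F) d(g ∘ F), substitute each coordinate x_i by F_i(u, v) in f_i, and replace dx_i by d F_i = (∂F_i/∂u) du + (∂F_i/∂v) dv.
  For the x component: f_1(F) = 3*u^2 - 3*u*v - 6*u - 3*v^2; d F_1 = (2) du + (2*v) dv
  For the y component: f_2(F) = 4*u^2 - 4*u*v - 3; d F_2 = (2*u - v) du + (-u) dv
Combining and collecting du, dv coefficients:
  coeff of du: 8*u^3 - 12*u^2*v + 6*u^2 + 4*u*v^2 - 6*u*v - 18*u - 6*v^2 + 3*v
  coeff of dv: -4*u^3 + 10*u^2*v - 6*u*v^2 - 12*u*v + 3*u - 6*v^3
F^* omega = (8*u^3 - 12*u^2*v + 6*u^2 + 4*u*v^2 - 6*u*v - 18*u - 6*v^2 + 3*v) du + (-4*u^3 + 10*u^2*v - 6*u*v^2 - 12*u*v + 3*u - 6*v^3) dv.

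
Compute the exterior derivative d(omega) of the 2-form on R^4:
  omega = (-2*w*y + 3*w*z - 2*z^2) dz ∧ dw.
d(omega) = (-2*w) dy ∧ dz ∧ dw

For a 2-form omega = sum_{i<j} g_{ij} dx_i ∧ dx_j, the exterior derivative is
  d(omega) = sum_{i<j} d(g_{ij}) ∧ dx_i ∧ dx_j = sum_{i<j, k} (∂g_{ij}/∂x_k) dx_k ∧ dx_i ∧ dx_j.
Expand each term, using dx_k ∧ dx_i ∧ dx_j = sgn(permutation) dx_{(a)} ∧ dx_{(b)} ∧ dx_{(c)} with (a < b < c) sorted:
  d(-2*w*y + 3*w*z - 2*z^2) includes (∂/∂y)(-2*w*y + 3*w*z - 2*z^2) dy = (-2*w) dy, which multiplied by dz ∧ dw gives (-2*w) dy ∧ dz ∧ dw
Collecting like 3-forms: d(omega) = (-2*w) dy ∧ dz ∧ dw.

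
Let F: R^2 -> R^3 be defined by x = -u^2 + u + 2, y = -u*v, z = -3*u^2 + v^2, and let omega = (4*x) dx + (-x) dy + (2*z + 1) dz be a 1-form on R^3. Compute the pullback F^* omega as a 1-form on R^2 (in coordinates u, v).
F^* omega = (44*u^3 - u^2*v - 12*u^2 - 12*u*v^2 + u*v - 18*u + 2*v + 8) du + (-u^3 - 12*u^2*v + u^2 + 2*u + 4*v^3 + 2*v) dv

Using F^*(f dg) = (f ∘ F) d(g ∘ F), substitute each coordinate x_i by F_i(u, v) in f_i, and replace dx_i by d F_i = (∂F_i/∂u) du + (∂F_i/∂v) dv.
  For the x component: f_1(F) = -4*u^2 + 4*u + 8; d F_1 = (1 - 2*u) du + (0) dv
  For the y component: f_2(F) = u^2 - u - 2; d F_2 = (-v) du + (-u) dv
  For the z component: f_3(F) = -6*u^2 + 2*v^2 + 1; d F_3 = (-6*u) du + (2*v) dv
Combining and collecting du, dv coefficients:
  coeff of du: 44*u^3 - u^2*v - 12*u^2 - 12*u*v^2 + u*v - 18*u + 2*v + 8
  coeff of dv: -u^3 - 12*u^2*v + u^2 + 2*u + 4*v^3 + 2*v
F^* omega = (44*u^3 - u^2*v - 12*u^2 - 12*u*v^2 + u*v - 18*u + 2*v + 8) du + (-u^3 - 12*u^2*v + u^2 + 2*u + 4*v^3 + 2*v) dv.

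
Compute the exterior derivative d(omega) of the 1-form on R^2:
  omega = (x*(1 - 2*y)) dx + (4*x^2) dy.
d(omega) = (10*x) dx ∧ dy

For a 1-form omega = sum_i f_i dx_i, the exterior derivative is
  d(omega) = sum_{i < j} (∂f_j/∂x_i - ∂f_i/∂x_j) dx_i ∧ dx_j.
  coefficient of dx ∧ dy: ∂f_2/∂x - ∂f_1/∂y = ∂(4*x^2)/∂x - ∂(x*(1 - 2*y))/∂y = 10*x
Assembling: d(omega) = (10*x) dx ∧ dy.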